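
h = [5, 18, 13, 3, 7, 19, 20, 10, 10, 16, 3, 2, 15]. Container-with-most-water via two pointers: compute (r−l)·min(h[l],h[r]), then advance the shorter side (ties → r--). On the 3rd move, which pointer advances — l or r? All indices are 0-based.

[0,12] min(5,15)*12=60 best=60 * → l++
[1,12] min(18,15)*11=165 best=165 * → r--
[1,11] min(18,2)*10=20 best=165 → r--

r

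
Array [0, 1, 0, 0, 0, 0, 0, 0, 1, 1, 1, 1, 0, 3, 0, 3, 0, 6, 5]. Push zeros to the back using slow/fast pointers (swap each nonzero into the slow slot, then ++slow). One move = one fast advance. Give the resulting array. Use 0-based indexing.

[1, 1, 1, 1, 1, 3, 3, 6, 5, 0, 0, 0, 0, 0, 0, 0, 0, 0, 0]

slow=0 fast=0: a[fast]=0, fast++
slow=0 fast=1: a[fast]=1≠0 swap→a[0]=1, slow++,fast++
slow=1 fast=2: a[fast]=0, fast++
slow=1 fast=3: a[fast]=0, fast++
slow=1 fast=4: a[fast]=0, fast++
slow=1 fast=5: a[fast]=0, fast++
slow=1 fast=6: a[fast]=0, fast++
slow=1 fast=7: a[fast]=0, fast++
slow=1 fast=8: a[fast]=1≠0 swap→a[1]=1, slow++,fast++
slow=2 fast=9: a[fast]=1≠0 swap→a[2]=1, slow++,fast++
slow=3 fast=10: a[fast]=1≠0 swap→a[3]=1, slow++,fast++
slow=4 fast=11: a[fast]=1≠0 swap→a[4]=1, slow++,fast++
slow=5 fast=12: a[fast]=0, fast++
slow=5 fast=13: a[fast]=3≠0 swap→a[5]=3, slow++,fast++
slow=6 fast=14: a[fast]=0, fast++
slow=6 fast=15: a[fast]=3≠0 swap→a[6]=3, slow++,fast++
slow=7 fast=16: a[fast]=0, fast++
slow=7 fast=17: a[fast]=6≠0 swap→a[7]=6, slow++,fast++
slow=8 fast=18: a[fast]=5≠0 swap→a[8]=5, slow++,fast++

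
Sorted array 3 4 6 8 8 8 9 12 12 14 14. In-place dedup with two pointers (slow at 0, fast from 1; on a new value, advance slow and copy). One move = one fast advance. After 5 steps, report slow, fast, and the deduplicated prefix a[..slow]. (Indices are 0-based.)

(s=0,f=1) a[fast]=4≠a[slow]=3 write a[1]=4 → slow++,fast++
(s=1,f=2) a[fast]=6≠a[slow]=4 write a[2]=6 → slow++,fast++
(s=2,f=3) a[fast]=8≠a[slow]=6 write a[3]=8 → slow++,fast++
(s=3,f=4) a[fast]=8=a[slow] dup → fast++
(s=3,f=5) a[fast]=8=a[slow] dup → fast++

slow=3, fast=6, prefix=[3, 4, 6, 8]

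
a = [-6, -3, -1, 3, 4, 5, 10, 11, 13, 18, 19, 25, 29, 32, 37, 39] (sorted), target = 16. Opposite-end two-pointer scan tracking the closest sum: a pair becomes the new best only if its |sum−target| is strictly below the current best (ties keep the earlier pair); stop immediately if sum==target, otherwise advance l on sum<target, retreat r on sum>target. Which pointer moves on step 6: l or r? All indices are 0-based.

l=0 r=15: -6+39=33 d=17 *, r--
l=0 r=14: -6+37=31 d=15 *, r--
l=0 r=13: -6+32=26 d=10 *, r--
l=0 r=12: -6+29=23 d=7 *, r--
l=0 r=11: -6+25=19 d=3 *, r--
l=0 r=10: -6+19=13 d=3, l++

l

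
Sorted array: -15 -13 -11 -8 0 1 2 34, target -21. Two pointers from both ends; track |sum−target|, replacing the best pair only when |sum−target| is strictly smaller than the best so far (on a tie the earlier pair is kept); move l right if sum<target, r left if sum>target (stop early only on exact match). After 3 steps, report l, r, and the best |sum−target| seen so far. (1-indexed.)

l=1, r=5, best |Δ|=7

l=1 r=8: -15+34=19 d=40 *, r--
l=1 r=7: -15+2=-13 d=8 *, r--
l=1 r=6: -15+1=-14 d=7 *, r--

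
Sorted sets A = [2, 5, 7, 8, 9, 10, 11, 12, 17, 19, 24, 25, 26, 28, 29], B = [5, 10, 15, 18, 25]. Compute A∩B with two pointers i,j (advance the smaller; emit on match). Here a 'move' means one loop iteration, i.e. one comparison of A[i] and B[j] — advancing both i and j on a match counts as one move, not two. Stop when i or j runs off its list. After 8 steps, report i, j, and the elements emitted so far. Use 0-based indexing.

[i=0,j=0] 2<5 → i++
[i=1,j=0] 5==5 emit → i++,j++
[i=2,j=1] 7<10 → i++
[i=3,j=1] 8<10 → i++
[i=4,j=1] 9<10 → i++
[i=5,j=1] 10==10 emit → i++,j++
[i=6,j=2] 11<15 → i++
[i=7,j=2] 12<15 → i++

i=8, j=2, emitted=[5, 10]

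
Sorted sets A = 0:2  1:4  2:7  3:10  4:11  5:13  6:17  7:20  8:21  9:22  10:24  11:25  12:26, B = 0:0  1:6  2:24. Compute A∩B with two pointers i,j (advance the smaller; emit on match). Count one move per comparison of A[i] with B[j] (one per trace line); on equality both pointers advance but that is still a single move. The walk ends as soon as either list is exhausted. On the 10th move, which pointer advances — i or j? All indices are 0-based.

i=0 j=0: 2>0, j++
i=0 j=1: 2<6, i++
i=1 j=1: 4<6, i++
i=2 j=1: 7>6, j++
i=2 j=2: 7<24, i++
i=3 j=2: 10<24, i++
i=4 j=2: 11<24, i++
i=5 j=2: 13<24, i++
i=6 j=2: 17<24, i++
i=7 j=2: 20<24, i++

i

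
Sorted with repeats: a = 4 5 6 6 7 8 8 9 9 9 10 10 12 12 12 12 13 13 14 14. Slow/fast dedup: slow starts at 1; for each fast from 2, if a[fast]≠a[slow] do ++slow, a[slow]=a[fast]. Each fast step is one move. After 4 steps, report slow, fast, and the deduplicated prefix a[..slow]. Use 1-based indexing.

slow=1 fast=2: a[fast]=5≠a[slow]=4 write a[2]=5, slow++,fast++
slow=2 fast=3: a[fast]=6≠a[slow]=5 write a[3]=6, slow++,fast++
slow=3 fast=4: a[fast]=6=a[slow] dup, fast++
slow=3 fast=5: a[fast]=7≠a[slow]=6 write a[4]=7, slow++,fast++

slow=4, fast=6, prefix=[4, 5, 6, 7]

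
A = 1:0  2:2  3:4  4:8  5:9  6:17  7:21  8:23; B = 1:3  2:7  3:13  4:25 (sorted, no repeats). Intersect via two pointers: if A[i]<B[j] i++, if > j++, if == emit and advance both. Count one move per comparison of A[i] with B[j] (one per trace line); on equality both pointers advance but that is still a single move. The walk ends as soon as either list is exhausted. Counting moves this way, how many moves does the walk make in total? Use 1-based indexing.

11 moves

i=1 j=1: 0<3, i++
i=2 j=1: 2<3, i++
i=3 j=1: 4>3, j++
i=3 j=2: 4<7, i++
i=4 j=2: 8>7, j++
i=4 j=3: 8<13, i++
i=5 j=3: 9<13, i++
i=6 j=3: 17>13, j++
i=6 j=4: 17<25, i++
i=7 j=4: 21<25, i++
i=8 j=4: 23<25, i++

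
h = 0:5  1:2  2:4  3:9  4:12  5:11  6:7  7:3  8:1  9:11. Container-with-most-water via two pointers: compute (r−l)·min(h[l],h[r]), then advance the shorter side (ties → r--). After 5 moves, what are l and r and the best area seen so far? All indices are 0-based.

l=4, r=8, best area=55

[0,9] min(5,11)*9=45 best=45 * → l++
[1,9] min(2,11)*8=16 best=45 → l++
[2,9] min(4,11)*7=28 best=45 → l++
[3,9] min(9,11)*6=54 best=54 * → l++
[4,9] min(12,11)*5=55 best=55 * → r--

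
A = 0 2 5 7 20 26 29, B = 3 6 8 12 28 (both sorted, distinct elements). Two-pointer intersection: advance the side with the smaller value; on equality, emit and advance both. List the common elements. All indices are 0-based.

intersection = []

i=0 j=0: 0<3, i++
i=1 j=0: 2<3, i++
i=2 j=0: 5>3, j++
i=2 j=1: 5<6, i++
i=3 j=1: 7>6, j++
i=3 j=2: 7<8, i++
i=4 j=2: 20>8, j++
i=4 j=3: 20>12, j++
i=4 j=4: 20<28, i++
i=5 j=4: 26<28, i++
i=6 j=4: 29>28, j++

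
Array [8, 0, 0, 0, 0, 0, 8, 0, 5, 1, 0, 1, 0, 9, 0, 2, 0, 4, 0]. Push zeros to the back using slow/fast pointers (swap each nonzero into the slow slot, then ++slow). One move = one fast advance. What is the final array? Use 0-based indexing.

(s=0,f=0) a[fast]=8≠0 swap→a[0]=8 → slow++,fast++
(s=1,f=1) a[fast]=0 → fast++
(s=1,f=2) a[fast]=0 → fast++
(s=1,f=3) a[fast]=0 → fast++
(s=1,f=4) a[fast]=0 → fast++
(s=1,f=5) a[fast]=0 → fast++
(s=1,f=6) a[fast]=8≠0 swap→a[1]=8 → slow++,fast++
(s=2,f=7) a[fast]=0 → fast++
(s=2,f=8) a[fast]=5≠0 swap→a[2]=5 → slow++,fast++
(s=3,f=9) a[fast]=1≠0 swap→a[3]=1 → slow++,fast++
(s=4,f=10) a[fast]=0 → fast++
(s=4,f=11) a[fast]=1≠0 swap→a[4]=1 → slow++,fast++
(s=5,f=12) a[fast]=0 → fast++
(s=5,f=13) a[fast]=9≠0 swap→a[5]=9 → slow++,fast++
(s=6,f=14) a[fast]=0 → fast++
(s=6,f=15) a[fast]=2≠0 swap→a[6]=2 → slow++,fast++
(s=7,f=16) a[fast]=0 → fast++
(s=7,f=17) a[fast]=4≠0 swap→a[7]=4 → slow++,fast++
(s=8,f=18) a[fast]=0 → fast++

[8, 8, 5, 1, 1, 9, 2, 4, 0, 0, 0, 0, 0, 0, 0, 0, 0, 0, 0]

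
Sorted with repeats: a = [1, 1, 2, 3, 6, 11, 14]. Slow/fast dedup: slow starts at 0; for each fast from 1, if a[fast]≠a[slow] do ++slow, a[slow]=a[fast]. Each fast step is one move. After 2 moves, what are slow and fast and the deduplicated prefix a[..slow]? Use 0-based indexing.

slow=1, fast=3, prefix=[1, 2]

slow=0 fast=1: a[fast]=1=a[slow] dup, fast++
slow=0 fast=2: a[fast]=2≠a[slow]=1 write a[1]=2, slow++,fast++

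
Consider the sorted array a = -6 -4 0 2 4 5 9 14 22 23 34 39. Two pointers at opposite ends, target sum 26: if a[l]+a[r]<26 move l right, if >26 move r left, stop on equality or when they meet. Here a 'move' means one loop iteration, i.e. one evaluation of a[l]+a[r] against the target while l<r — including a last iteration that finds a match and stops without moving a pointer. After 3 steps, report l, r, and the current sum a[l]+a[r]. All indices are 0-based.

l=1, r=9, sum=19

[0,11] -6+39=33 >26 → r--
[0,10] -6+34=28 >26 → r--
[0,9] -6+23=17 <26 → l++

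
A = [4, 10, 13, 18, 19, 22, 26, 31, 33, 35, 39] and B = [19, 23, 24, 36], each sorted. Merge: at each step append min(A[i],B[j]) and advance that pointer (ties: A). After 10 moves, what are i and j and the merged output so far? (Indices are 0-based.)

[i=0,j=0] A[i]=4<=B[j]=19 take 4 → i++
[i=1,j=0] A[i]=10<=B[j]=19 take 10 → i++
[i=2,j=0] A[i]=13<=B[j]=19 take 13 → i++
[i=3,j=0] A[i]=18<=B[j]=19 take 18 → i++
[i=4,j=0] A[i]=19<=B[j]=19 take 19 → i++
[i=5,j=0] A[i]=22>B[j]=19 take 19 → j++
[i=5,j=1] A[i]=22<=B[j]=23 take 22 → i++
[i=6,j=1] A[i]=26>B[j]=23 take 23 → j++
[i=6,j=2] A[i]=26>B[j]=24 take 24 → j++
[i=6,j=3] A[i]=26<=B[j]=36 take 26 → i++

i=7, j=3, merged so far=[4, 10, 13, 18, 19, 19, 22, 23, 24, 26]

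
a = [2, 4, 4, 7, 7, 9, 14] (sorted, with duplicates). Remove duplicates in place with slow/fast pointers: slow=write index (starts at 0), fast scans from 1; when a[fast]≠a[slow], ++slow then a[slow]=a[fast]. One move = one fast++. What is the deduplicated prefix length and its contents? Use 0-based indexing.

(s=0,f=1) a[fast]=4≠a[slow]=2 write a[1]=4 → slow++,fast++
(s=1,f=2) a[fast]=4=a[slow] dup → fast++
(s=1,f=3) a[fast]=7≠a[slow]=4 write a[2]=7 → slow++,fast++
(s=2,f=4) a[fast]=7=a[slow] dup → fast++
(s=2,f=5) a[fast]=9≠a[slow]=7 write a[3]=9 → slow++,fast++
(s=3,f=6) a[fast]=14≠a[slow]=9 write a[4]=14 → slow++,fast++

length 5; prefix = [2, 4, 7, 9, 14]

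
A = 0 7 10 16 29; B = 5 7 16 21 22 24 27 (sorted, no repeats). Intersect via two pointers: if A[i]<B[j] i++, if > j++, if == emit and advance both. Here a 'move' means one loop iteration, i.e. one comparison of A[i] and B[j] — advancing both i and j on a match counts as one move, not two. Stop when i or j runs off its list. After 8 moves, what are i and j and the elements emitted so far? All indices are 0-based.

i=4, j=6, emitted=[7, 16]

[i=0,j=0] 0<5 → i++
[i=1,j=0] 7>5 → j++
[i=1,j=1] 7==7 emit → i++,j++
[i=2,j=2] 10<16 → i++
[i=3,j=2] 16==16 emit → i++,j++
[i=4,j=3] 29>21 → j++
[i=4,j=4] 29>22 → j++
[i=4,j=5] 29>24 → j++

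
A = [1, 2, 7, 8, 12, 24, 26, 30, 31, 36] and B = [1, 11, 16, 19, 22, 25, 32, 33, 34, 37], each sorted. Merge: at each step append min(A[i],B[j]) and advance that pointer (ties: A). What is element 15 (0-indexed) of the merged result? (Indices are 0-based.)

[i=0,j=0] A[i]=1<=B[j]=1 take 1 → i++
[i=1,j=0] A[i]=2>B[j]=1 take 1 → j++
[i=1,j=1] A[i]=2<=B[j]=11 take 2 → i++
[i=2,j=1] A[i]=7<=B[j]=11 take 7 → i++
[i=3,j=1] A[i]=8<=B[j]=11 take 8 → i++
[i=4,j=1] A[i]=12>B[j]=11 take 11 → j++
[i=4,j=2] A[i]=12<=B[j]=16 take 12 → i++
[i=5,j=2] A[i]=24>B[j]=16 take 16 → j++
[i=5,j=3] A[i]=24>B[j]=19 take 19 → j++
[i=5,j=4] A[i]=24>B[j]=22 take 22 → j++
[i=5,j=5] A[i]=24<=B[j]=25 take 24 → i++
[i=6,j=5] A[i]=26>B[j]=25 take 25 → j++
[i=6,j=6] A[i]=26<=B[j]=32 take 26 → i++
[i=7,j=6] A[i]=30<=B[j]=32 take 30 → i++
[i=8,j=6] A[i]=31<=B[j]=32 take 31 → i++
[i=9,j=6] A[i]=36>B[j]=32 take 32 → j++
[i=9,j=7] A[i]=36>B[j]=33 take 33 → j++
[i=9,j=8] A[i]=36>B[j]=34 take 34 → j++
[i=9,j=9] A[i]=36<=B[j]=37 take 36 → i++
[i=10,j=9] A done, take B[j]=37 → j++

merged[15] = 32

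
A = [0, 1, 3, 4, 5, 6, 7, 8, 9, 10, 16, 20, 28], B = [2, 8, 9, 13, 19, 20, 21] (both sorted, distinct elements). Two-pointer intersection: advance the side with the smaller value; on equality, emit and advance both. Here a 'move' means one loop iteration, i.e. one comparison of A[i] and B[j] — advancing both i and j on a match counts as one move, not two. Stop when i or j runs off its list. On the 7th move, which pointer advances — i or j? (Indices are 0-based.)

i=0 j=0: 0<2, i++
i=1 j=0: 1<2, i++
i=2 j=0: 3>2, j++
i=2 j=1: 3<8, i++
i=3 j=1: 4<8, i++
i=4 j=1: 5<8, i++
i=5 j=1: 6<8, i++

i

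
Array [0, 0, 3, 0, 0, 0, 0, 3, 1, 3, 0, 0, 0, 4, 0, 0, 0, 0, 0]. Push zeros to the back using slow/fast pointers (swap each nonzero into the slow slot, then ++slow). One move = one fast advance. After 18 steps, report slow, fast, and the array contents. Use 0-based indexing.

slow=0 fast=0: a[fast]=0, fast++
slow=0 fast=1: a[fast]=0, fast++
slow=0 fast=2: a[fast]=3≠0 swap→a[0]=3, slow++,fast++
slow=1 fast=3: a[fast]=0, fast++
slow=1 fast=4: a[fast]=0, fast++
slow=1 fast=5: a[fast]=0, fast++
slow=1 fast=6: a[fast]=0, fast++
slow=1 fast=7: a[fast]=3≠0 swap→a[1]=3, slow++,fast++
slow=2 fast=8: a[fast]=1≠0 swap→a[2]=1, slow++,fast++
slow=3 fast=9: a[fast]=3≠0 swap→a[3]=3, slow++,fast++
slow=4 fast=10: a[fast]=0, fast++
slow=4 fast=11: a[fast]=0, fast++
slow=4 fast=12: a[fast]=0, fast++
slow=4 fast=13: a[fast]=4≠0 swap→a[4]=4, slow++,fast++
slow=5 fast=14: a[fast]=0, fast++
slow=5 fast=15: a[fast]=0, fast++
slow=5 fast=16: a[fast]=0, fast++
slow=5 fast=17: a[fast]=0, fast++

slow=5, fast=18, a=[3, 3, 1, 3, 4, 0, 0, 0, 0, 0, 0, 0, 0, 0, 0, 0, 0, 0, 0]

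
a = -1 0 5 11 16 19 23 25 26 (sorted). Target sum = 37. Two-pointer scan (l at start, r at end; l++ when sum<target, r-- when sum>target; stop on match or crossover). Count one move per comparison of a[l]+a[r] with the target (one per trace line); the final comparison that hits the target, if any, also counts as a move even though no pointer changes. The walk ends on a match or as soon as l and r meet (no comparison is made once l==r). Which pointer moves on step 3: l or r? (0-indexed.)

l=0 r=8: -1+26=25 <37, l++
l=1 r=8: 0+26=26 <37, l++
l=2 r=8: 5+26=31 <37, l++

l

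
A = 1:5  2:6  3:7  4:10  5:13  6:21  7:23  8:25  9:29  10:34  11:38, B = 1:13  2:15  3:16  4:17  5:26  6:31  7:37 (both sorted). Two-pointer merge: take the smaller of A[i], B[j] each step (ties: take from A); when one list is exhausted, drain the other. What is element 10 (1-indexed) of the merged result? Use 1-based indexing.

[i=1,j=1] A[i]=5<=B[j]=13 take 5 → i++
[i=2,j=1] A[i]=6<=B[j]=13 take 6 → i++
[i=3,j=1] A[i]=7<=B[j]=13 take 7 → i++
[i=4,j=1] A[i]=10<=B[j]=13 take 10 → i++
[i=5,j=1] A[i]=13<=B[j]=13 take 13 → i++
[i=6,j=1] A[i]=21>B[j]=13 take 13 → j++
[i=6,j=2] A[i]=21>B[j]=15 take 15 → j++
[i=6,j=3] A[i]=21>B[j]=16 take 16 → j++
[i=6,j=4] A[i]=21>B[j]=17 take 17 → j++
[i=6,j=5] A[i]=21<=B[j]=26 take 21 → i++
[i=7,j=5] A[i]=23<=B[j]=26 take 23 → i++
[i=8,j=5] A[i]=25<=B[j]=26 take 25 → i++
[i=9,j=5] A[i]=29>B[j]=26 take 26 → j++
[i=9,j=6] A[i]=29<=B[j]=31 take 29 → i++
[i=10,j=6] A[i]=34>B[j]=31 take 31 → j++
[i=10,j=7] A[i]=34<=B[j]=37 take 34 → i++
[i=11,j=7] A[i]=38>B[j]=37 take 37 → j++
[i=11,j=8] B done, take A[i]=38 → i++

merged[10] = 21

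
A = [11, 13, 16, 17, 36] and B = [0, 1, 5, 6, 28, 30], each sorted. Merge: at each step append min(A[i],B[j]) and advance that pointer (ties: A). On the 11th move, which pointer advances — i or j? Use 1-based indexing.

[i=1,j=1] A[i]=11>B[j]=0 take 0 → j++
[i=1,j=2] A[i]=11>B[j]=1 take 1 → j++
[i=1,j=3] A[i]=11>B[j]=5 take 5 → j++
[i=1,j=4] A[i]=11>B[j]=6 take 6 → j++
[i=1,j=5] A[i]=11<=B[j]=28 take 11 → i++
[i=2,j=5] A[i]=13<=B[j]=28 take 13 → i++
[i=3,j=5] A[i]=16<=B[j]=28 take 16 → i++
[i=4,j=5] A[i]=17<=B[j]=28 take 17 → i++
[i=5,j=5] A[i]=36>B[j]=28 take 28 → j++
[i=5,j=6] A[i]=36>B[j]=30 take 30 → j++
[i=5,j=7] B done, take A[i]=36 → i++

i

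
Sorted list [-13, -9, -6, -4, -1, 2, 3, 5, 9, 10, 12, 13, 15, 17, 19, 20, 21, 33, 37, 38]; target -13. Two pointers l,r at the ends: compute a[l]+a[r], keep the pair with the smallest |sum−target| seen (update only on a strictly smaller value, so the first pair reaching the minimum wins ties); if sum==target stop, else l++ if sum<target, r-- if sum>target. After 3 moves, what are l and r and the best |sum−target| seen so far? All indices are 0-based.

[0,19] -13+38=25 d=38 * → r--
[0,18] -13+37=24 d=37 * → r--
[0,17] -13+33=20 d=33 * → r--

l=0, r=16, best |Δ|=33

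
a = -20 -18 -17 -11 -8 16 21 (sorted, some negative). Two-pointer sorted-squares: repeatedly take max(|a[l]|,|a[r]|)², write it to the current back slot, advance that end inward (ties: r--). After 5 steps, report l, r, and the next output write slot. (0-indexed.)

l=0 r=6: |-20|<=|21| out[6]=441, r--
l=0 r=5: |-20|>|16| out[5]=400, l++
l=1 r=5: |-18|>|16| out[4]=324, l++
l=2 r=5: |-17|>|16| out[3]=289, l++
l=3 r=5: |-11|<=|16| out[2]=256, r--

l=3, r=4, next write slot=1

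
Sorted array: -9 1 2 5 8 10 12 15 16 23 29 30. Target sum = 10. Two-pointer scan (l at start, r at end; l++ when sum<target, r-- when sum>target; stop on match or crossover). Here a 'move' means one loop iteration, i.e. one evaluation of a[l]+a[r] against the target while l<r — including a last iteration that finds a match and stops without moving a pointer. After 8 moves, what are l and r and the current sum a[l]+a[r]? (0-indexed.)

l=1, r=4, sum=9

[0,11] -9+30=21 >10 → r--
[0,10] -9+29=20 >10 → r--
[0,9] -9+23=14 >10 → r--
[0,8] -9+16=7 <10 → l++
[1,8] 1+16=17 >10 → r--
[1,7] 1+15=16 >10 → r--
[1,6] 1+12=13 >10 → r--
[1,5] 1+10=11 >10 → r--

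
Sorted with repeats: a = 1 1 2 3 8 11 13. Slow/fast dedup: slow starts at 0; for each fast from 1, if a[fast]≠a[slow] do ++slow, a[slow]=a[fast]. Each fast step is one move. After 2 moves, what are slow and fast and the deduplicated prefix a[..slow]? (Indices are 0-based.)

slow=1, fast=3, prefix=[1, 2]

slow=0 fast=1: a[fast]=1=a[slow] dup, fast++
slow=0 fast=2: a[fast]=2≠a[slow]=1 write a[1]=2, slow++,fast++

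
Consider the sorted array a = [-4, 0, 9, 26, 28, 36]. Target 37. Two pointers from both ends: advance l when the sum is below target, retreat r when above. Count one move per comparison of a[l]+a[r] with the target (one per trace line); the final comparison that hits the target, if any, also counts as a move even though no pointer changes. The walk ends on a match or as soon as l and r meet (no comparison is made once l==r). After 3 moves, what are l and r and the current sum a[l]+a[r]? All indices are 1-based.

l=3, r=5, sum=37

[1,6] -4+36=32 <37 → l++
[2,6] 0+36=36 <37 → l++
[3,6] 9+36=45 >37 → r--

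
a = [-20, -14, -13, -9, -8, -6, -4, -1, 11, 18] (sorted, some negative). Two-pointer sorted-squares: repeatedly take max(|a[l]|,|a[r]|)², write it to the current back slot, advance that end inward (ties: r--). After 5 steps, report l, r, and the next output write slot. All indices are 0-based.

l=0 r=9: |-20|>|18| out[9]=400, l++
l=1 r=9: |-14|<=|18| out[8]=324, r--
l=1 r=8: |-14|>|11| out[7]=196, l++
l=2 r=8: |-13|>|11| out[6]=169, l++
l=3 r=8: |-9|<=|11| out[5]=121, r--

l=3, r=7, next write slot=4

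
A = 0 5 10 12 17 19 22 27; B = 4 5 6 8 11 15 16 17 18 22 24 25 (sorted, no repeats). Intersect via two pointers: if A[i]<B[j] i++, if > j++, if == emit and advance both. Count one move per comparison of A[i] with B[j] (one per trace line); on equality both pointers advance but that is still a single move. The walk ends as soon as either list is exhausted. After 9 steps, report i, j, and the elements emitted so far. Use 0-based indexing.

i=4, j=6, emitted=[5]

i=0 j=0: 0<4, i++
i=1 j=0: 5>4, j++
i=1 j=1: 5==5 emit, i++,j++
i=2 j=2: 10>6, j++
i=2 j=3: 10>8, j++
i=2 j=4: 10<11, i++
i=3 j=4: 12>11, j++
i=3 j=5: 12<15, i++
i=4 j=5: 17>15, j++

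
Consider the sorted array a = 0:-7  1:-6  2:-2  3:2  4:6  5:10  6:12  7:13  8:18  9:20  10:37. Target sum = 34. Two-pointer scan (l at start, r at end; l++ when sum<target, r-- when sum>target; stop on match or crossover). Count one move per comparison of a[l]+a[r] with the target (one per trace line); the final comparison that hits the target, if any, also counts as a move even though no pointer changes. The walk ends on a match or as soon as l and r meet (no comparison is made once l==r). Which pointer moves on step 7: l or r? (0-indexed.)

[0,10] -7+37=30 <34 → l++
[1,10] -6+37=31 <34 → l++
[2,10] -2+37=35 >34 → r--
[2,9] -2+20=18 <34 → l++
[3,9] 2+20=22 <34 → l++
[4,9] 6+20=26 <34 → l++
[5,9] 10+20=30 <34 → l++

l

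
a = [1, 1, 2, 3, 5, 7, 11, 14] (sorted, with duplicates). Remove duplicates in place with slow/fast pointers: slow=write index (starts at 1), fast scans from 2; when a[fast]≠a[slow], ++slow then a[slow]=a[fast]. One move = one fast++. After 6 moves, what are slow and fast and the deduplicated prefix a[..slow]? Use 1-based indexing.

slow=6, fast=8, prefix=[1, 2, 3, 5, 7, 11]

(s=1,f=2) a[fast]=1=a[slow] dup → fast++
(s=1,f=3) a[fast]=2≠a[slow]=1 write a[2]=2 → slow++,fast++
(s=2,f=4) a[fast]=3≠a[slow]=2 write a[3]=3 → slow++,fast++
(s=3,f=5) a[fast]=5≠a[slow]=3 write a[4]=5 → slow++,fast++
(s=4,f=6) a[fast]=7≠a[slow]=5 write a[5]=7 → slow++,fast++
(s=5,f=7) a[fast]=11≠a[slow]=7 write a[6]=11 → slow++,fast++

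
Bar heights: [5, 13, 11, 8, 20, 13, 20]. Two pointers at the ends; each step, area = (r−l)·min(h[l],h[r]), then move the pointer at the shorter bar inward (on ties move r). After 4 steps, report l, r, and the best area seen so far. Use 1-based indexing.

l=5, r=7, best area=65

l=1 r=7: min(5,20)*6=30 best=30 *, l++
l=2 r=7: min(13,20)*5=65 best=65 *, l++
l=3 r=7: min(11,20)*4=44 best=65, l++
l=4 r=7: min(8,20)*3=24 best=65, l++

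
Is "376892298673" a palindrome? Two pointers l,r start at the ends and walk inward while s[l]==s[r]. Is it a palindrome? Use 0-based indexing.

palindrome

[0,11] '3'=='3' → l++,r--
[1,10] '7'=='7' → l++,r--
[2,9] '6'=='6' → l++,r--
[3,8] '8'=='8' → l++,r--
[4,7] '9'=='9' → l++,r--
[5,6] '2'=='2' → l++,r--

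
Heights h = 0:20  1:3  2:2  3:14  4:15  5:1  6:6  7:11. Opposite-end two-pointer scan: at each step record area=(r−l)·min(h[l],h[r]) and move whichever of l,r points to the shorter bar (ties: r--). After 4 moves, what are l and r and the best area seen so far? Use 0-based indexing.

l=0, r=3, best area=77

l=0 r=7: min(20,11)*7=77 best=77 *, r--
l=0 r=6: min(20,6)*6=36 best=77, r--
l=0 r=5: min(20,1)*5=5 best=77, r--
l=0 r=4: min(20,15)*4=60 best=77, r--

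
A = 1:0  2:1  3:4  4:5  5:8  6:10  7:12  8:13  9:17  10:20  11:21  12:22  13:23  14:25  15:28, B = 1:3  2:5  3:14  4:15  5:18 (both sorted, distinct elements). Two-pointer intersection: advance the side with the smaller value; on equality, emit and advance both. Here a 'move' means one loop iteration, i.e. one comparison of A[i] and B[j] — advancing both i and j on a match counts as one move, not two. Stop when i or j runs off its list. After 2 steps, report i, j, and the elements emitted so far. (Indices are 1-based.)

i=3, j=1, emitted=[]

i=1 j=1: 0<3, i++
i=2 j=1: 1<3, i++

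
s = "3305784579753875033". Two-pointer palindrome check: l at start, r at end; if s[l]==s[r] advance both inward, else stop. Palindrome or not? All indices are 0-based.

l=0 r=18: '3'=='3', l++,r--
l=1 r=17: '3'=='3', l++,r--
l=2 r=16: '0'=='0', l++,r--
l=3 r=15: '5'=='5', l++,r--
l=4 r=14: '7'=='7', l++,r--
l=5 r=13: '8'=='8', l++,r--
l=6 r=12: '4'!='3', stop

not a palindrome (mismatch at 6,12)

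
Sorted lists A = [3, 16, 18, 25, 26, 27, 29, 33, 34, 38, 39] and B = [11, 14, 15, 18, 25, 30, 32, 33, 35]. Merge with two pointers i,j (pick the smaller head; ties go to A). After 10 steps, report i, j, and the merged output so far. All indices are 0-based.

i=0 j=0: A[i]=3<=B[j]=11 take 3, i++
i=1 j=0: A[i]=16>B[j]=11 take 11, j++
i=1 j=1: A[i]=16>B[j]=14 take 14, j++
i=1 j=2: A[i]=16>B[j]=15 take 15, j++
i=1 j=3: A[i]=16<=B[j]=18 take 16, i++
i=2 j=3: A[i]=18<=B[j]=18 take 18, i++
i=3 j=3: A[i]=25>B[j]=18 take 18, j++
i=3 j=4: A[i]=25<=B[j]=25 take 25, i++
i=4 j=4: A[i]=26>B[j]=25 take 25, j++
i=4 j=5: A[i]=26<=B[j]=30 take 26, i++

i=5, j=5, merged so far=[3, 11, 14, 15, 16, 18, 18, 25, 25, 26]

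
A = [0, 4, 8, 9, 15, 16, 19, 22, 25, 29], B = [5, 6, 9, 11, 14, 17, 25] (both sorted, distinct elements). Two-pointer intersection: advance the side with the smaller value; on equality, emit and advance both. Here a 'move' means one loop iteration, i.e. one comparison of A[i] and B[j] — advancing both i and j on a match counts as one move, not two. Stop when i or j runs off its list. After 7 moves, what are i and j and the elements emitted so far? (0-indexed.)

i=4, j=4, emitted=[9]

i=0 j=0: 0<5, i++
i=1 j=0: 4<5, i++
i=2 j=0: 8>5, j++
i=2 j=1: 8>6, j++
i=2 j=2: 8<9, i++
i=3 j=2: 9==9 emit, i++,j++
i=4 j=3: 15>11, j++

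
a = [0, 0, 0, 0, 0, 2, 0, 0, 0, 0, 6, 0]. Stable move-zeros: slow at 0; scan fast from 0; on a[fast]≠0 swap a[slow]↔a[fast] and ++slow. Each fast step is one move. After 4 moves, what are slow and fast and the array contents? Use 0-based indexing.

slow=0, fast=4, a=[0, 0, 0, 0, 0, 2, 0, 0, 0, 0, 6, 0]

slow=0 fast=0: a[fast]=0, fast++
slow=0 fast=1: a[fast]=0, fast++
slow=0 fast=2: a[fast]=0, fast++
slow=0 fast=3: a[fast]=0, fast++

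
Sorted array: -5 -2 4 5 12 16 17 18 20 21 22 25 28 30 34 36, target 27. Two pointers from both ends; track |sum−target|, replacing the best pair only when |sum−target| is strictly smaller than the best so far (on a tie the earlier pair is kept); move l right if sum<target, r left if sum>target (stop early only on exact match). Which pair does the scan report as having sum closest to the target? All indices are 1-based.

pair (5, 22) with sum 27 (|Δ|=0)

[1,16] -5+36=31 d=4 * → r--
[1,15] -5+34=29 d=2 * → r--
[1,14] -5+30=25 d=2 → l++
[2,14] -2+30=28 d=1 * → r--
[2,13] -2+28=26 d=1 → l++
[3,13] 4+28=32 d=5 → r--
[3,12] 4+25=29 d=2 → r--
[3,11] 4+22=26 d=1 → l++
[4,11] 5+22=27 d=0 * → stop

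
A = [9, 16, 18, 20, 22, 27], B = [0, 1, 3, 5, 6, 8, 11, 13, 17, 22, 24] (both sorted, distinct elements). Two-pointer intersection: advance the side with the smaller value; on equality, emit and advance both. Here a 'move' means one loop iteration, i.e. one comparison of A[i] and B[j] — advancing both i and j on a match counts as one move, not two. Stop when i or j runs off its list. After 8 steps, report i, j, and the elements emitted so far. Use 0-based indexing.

[i=0,j=0] 9>0 → j++
[i=0,j=1] 9>1 → j++
[i=0,j=2] 9>3 → j++
[i=0,j=3] 9>5 → j++
[i=0,j=4] 9>6 → j++
[i=0,j=5] 9>8 → j++
[i=0,j=6] 9<11 → i++
[i=1,j=6] 16>11 → j++

i=1, j=7, emitted=[]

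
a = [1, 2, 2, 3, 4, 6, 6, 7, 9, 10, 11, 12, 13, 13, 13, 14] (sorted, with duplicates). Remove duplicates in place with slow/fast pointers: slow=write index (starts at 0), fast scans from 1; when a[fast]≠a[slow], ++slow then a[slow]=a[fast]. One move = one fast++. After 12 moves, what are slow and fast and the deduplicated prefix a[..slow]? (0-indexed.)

(s=0,f=1) a[fast]=2≠a[slow]=1 write a[1]=2 → slow++,fast++
(s=1,f=2) a[fast]=2=a[slow] dup → fast++
(s=1,f=3) a[fast]=3≠a[slow]=2 write a[2]=3 → slow++,fast++
(s=2,f=4) a[fast]=4≠a[slow]=3 write a[3]=4 → slow++,fast++
(s=3,f=5) a[fast]=6≠a[slow]=4 write a[4]=6 → slow++,fast++
(s=4,f=6) a[fast]=6=a[slow] dup → fast++
(s=4,f=7) a[fast]=7≠a[slow]=6 write a[5]=7 → slow++,fast++
(s=5,f=8) a[fast]=9≠a[slow]=7 write a[6]=9 → slow++,fast++
(s=6,f=9) a[fast]=10≠a[slow]=9 write a[7]=10 → slow++,fast++
(s=7,f=10) a[fast]=11≠a[slow]=10 write a[8]=11 → slow++,fast++
(s=8,f=11) a[fast]=12≠a[slow]=11 write a[9]=12 → slow++,fast++
(s=9,f=12) a[fast]=13≠a[slow]=12 write a[10]=13 → slow++,fast++

slow=10, fast=13, prefix=[1, 2, 3, 4, 6, 7, 9, 10, 11, 12, 13]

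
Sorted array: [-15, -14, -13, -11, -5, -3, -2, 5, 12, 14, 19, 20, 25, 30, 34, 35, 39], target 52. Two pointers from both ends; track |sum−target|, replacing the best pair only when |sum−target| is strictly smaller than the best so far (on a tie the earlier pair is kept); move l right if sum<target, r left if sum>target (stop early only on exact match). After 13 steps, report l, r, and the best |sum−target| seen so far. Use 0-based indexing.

l=10, r=13, best |Δ|=1

[0,16] -15+39=24 d=28 * → l++
[1,16] -14+39=25 d=27 * → l++
[2,16] -13+39=26 d=26 * → l++
[3,16] -11+39=28 d=24 * → l++
[4,16] -5+39=34 d=18 * → l++
[5,16] -3+39=36 d=16 * → l++
[6,16] -2+39=37 d=15 * → l++
[7,16] 5+39=44 d=8 * → l++
[8,16] 12+39=51 d=1 * → l++
[9,16] 14+39=53 d=1 → r--
[9,15] 14+35=49 d=3 → l++
[10,15] 19+35=54 d=2 → r--
[10,14] 19+34=53 d=1 → r--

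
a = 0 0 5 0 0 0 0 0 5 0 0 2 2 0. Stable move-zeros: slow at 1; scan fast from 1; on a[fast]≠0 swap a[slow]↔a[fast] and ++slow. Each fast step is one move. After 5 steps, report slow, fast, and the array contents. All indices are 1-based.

slow=2, fast=6, a=[5, 0, 0, 0, 0, 0, 0, 0, 5, 0, 0, 2, 2, 0]

(s=1,f=1) a[fast]=0 → fast++
(s=1,f=2) a[fast]=0 → fast++
(s=1,f=3) a[fast]=5≠0 swap→a[1]=5 → slow++,fast++
(s=2,f=4) a[fast]=0 → fast++
(s=2,f=5) a[fast]=0 → fast++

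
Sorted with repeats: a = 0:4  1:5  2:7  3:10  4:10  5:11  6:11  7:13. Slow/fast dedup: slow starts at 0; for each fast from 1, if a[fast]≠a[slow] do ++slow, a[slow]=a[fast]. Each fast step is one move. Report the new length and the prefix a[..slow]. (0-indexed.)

slow=0 fast=1: a[fast]=5≠a[slow]=4 write a[1]=5, slow++,fast++
slow=1 fast=2: a[fast]=7≠a[slow]=5 write a[2]=7, slow++,fast++
slow=2 fast=3: a[fast]=10≠a[slow]=7 write a[3]=10, slow++,fast++
slow=3 fast=4: a[fast]=10=a[slow] dup, fast++
slow=3 fast=5: a[fast]=11≠a[slow]=10 write a[4]=11, slow++,fast++
slow=4 fast=6: a[fast]=11=a[slow] dup, fast++
slow=4 fast=7: a[fast]=13≠a[slow]=11 write a[5]=13, slow++,fast++

length 6; prefix = [4, 5, 7, 10, 11, 13]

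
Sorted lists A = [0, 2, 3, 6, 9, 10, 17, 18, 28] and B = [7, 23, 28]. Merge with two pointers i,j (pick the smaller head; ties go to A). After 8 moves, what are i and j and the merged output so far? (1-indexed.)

i=1 j=1: A[i]=0<=B[j]=7 take 0, i++
i=2 j=1: A[i]=2<=B[j]=7 take 2, i++
i=3 j=1: A[i]=3<=B[j]=7 take 3, i++
i=4 j=1: A[i]=6<=B[j]=7 take 6, i++
i=5 j=1: A[i]=9>B[j]=7 take 7, j++
i=5 j=2: A[i]=9<=B[j]=23 take 9, i++
i=6 j=2: A[i]=10<=B[j]=23 take 10, i++
i=7 j=2: A[i]=17<=B[j]=23 take 17, i++

i=8, j=2, merged so far=[0, 2, 3, 6, 7, 9, 10, 17]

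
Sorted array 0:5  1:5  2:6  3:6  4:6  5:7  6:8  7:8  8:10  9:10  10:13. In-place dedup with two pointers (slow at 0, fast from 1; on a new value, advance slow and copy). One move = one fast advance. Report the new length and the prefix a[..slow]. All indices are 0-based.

(s=0,f=1) a[fast]=5=a[slow] dup → fast++
(s=0,f=2) a[fast]=6≠a[slow]=5 write a[1]=6 → slow++,fast++
(s=1,f=3) a[fast]=6=a[slow] dup → fast++
(s=1,f=4) a[fast]=6=a[slow] dup → fast++
(s=1,f=5) a[fast]=7≠a[slow]=6 write a[2]=7 → slow++,fast++
(s=2,f=6) a[fast]=8≠a[slow]=7 write a[3]=8 → slow++,fast++
(s=3,f=7) a[fast]=8=a[slow] dup → fast++
(s=3,f=8) a[fast]=10≠a[slow]=8 write a[4]=10 → slow++,fast++
(s=4,f=9) a[fast]=10=a[slow] dup → fast++
(s=4,f=10) a[fast]=13≠a[slow]=10 write a[5]=13 → slow++,fast++

length 6; prefix = [5, 6, 7, 8, 10, 13]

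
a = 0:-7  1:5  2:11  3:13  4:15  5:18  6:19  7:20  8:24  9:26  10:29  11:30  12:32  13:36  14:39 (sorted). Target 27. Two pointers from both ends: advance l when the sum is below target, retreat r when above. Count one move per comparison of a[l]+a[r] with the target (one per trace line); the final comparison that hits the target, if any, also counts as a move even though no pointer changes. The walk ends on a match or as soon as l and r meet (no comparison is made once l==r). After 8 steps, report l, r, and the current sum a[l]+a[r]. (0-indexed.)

[0,14] -7+39=32 >27 → r--
[0,13] -7+36=29 >27 → r--
[0,12] -7+32=25 <27 → l++
[1,12] 5+32=37 >27 → r--
[1,11] 5+30=35 >27 → r--
[1,10] 5+29=34 >27 → r--
[1,9] 5+26=31 >27 → r--
[1,8] 5+24=29 >27 → r--

l=1, r=7, sum=25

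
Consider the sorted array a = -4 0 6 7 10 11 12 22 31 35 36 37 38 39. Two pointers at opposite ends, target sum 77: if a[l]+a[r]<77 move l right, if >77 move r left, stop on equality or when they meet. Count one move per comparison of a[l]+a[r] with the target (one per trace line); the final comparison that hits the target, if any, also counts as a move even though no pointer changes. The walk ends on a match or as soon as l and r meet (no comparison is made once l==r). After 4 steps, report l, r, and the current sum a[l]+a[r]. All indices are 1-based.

l=5, r=14, sum=49

l=1 r=14: -4+39=35 <77, l++
l=2 r=14: 0+39=39 <77, l++
l=3 r=14: 6+39=45 <77, l++
l=4 r=14: 7+39=46 <77, l++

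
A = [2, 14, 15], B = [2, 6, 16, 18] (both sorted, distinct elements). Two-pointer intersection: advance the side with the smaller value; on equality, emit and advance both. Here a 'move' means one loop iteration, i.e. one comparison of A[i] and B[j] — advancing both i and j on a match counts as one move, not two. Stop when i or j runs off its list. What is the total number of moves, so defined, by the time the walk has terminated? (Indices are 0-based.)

i=0 j=0: 2==2 emit, i++,j++
i=1 j=1: 14>6, j++
i=1 j=2: 14<16, i++
i=2 j=2: 15<16, i++

4 moves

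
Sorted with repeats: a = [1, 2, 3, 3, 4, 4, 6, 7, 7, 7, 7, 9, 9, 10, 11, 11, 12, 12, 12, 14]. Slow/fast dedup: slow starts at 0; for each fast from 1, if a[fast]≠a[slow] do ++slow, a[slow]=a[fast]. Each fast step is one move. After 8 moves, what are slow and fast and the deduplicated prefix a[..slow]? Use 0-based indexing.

slow=0 fast=1: a[fast]=2≠a[slow]=1 write a[1]=2, slow++,fast++
slow=1 fast=2: a[fast]=3≠a[slow]=2 write a[2]=3, slow++,fast++
slow=2 fast=3: a[fast]=3=a[slow] dup, fast++
slow=2 fast=4: a[fast]=4≠a[slow]=3 write a[3]=4, slow++,fast++
slow=3 fast=5: a[fast]=4=a[slow] dup, fast++
slow=3 fast=6: a[fast]=6≠a[slow]=4 write a[4]=6, slow++,fast++
slow=4 fast=7: a[fast]=7≠a[slow]=6 write a[5]=7, slow++,fast++
slow=5 fast=8: a[fast]=7=a[slow] dup, fast++

slow=5, fast=9, prefix=[1, 2, 3, 4, 6, 7]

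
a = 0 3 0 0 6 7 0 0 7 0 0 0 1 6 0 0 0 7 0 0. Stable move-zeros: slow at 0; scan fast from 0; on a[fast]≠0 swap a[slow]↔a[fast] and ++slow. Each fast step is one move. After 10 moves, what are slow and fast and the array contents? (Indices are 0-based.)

slow=4, fast=10, a=[3, 6, 7, 7, 0, 0, 0, 0, 0, 0, 0, 0, 1, 6, 0, 0, 0, 7, 0, 0]

(s=0,f=0) a[fast]=0 → fast++
(s=0,f=1) a[fast]=3≠0 swap→a[0]=3 → slow++,fast++
(s=1,f=2) a[fast]=0 → fast++
(s=1,f=3) a[fast]=0 → fast++
(s=1,f=4) a[fast]=6≠0 swap→a[1]=6 → slow++,fast++
(s=2,f=5) a[fast]=7≠0 swap→a[2]=7 → slow++,fast++
(s=3,f=6) a[fast]=0 → fast++
(s=3,f=7) a[fast]=0 → fast++
(s=3,f=8) a[fast]=7≠0 swap→a[3]=7 → slow++,fast++
(s=4,f=9) a[fast]=0 → fast++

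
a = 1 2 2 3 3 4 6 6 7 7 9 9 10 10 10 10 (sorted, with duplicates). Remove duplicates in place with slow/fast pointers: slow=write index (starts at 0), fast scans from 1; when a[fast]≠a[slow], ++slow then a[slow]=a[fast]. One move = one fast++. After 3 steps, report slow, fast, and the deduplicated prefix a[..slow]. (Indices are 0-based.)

slow=2, fast=4, prefix=[1, 2, 3]

slow=0 fast=1: a[fast]=2≠a[slow]=1 write a[1]=2, slow++,fast++
slow=1 fast=2: a[fast]=2=a[slow] dup, fast++
slow=1 fast=3: a[fast]=3≠a[slow]=2 write a[2]=3, slow++,fast++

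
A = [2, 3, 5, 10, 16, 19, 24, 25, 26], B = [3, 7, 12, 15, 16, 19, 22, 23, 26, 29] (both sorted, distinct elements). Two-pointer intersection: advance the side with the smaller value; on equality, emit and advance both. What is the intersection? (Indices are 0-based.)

intersection = [3, 16, 19, 26]

[i=0,j=0] 2<3 → i++
[i=1,j=0] 3==3 emit → i++,j++
[i=2,j=1] 5<7 → i++
[i=3,j=1] 10>7 → j++
[i=3,j=2] 10<12 → i++
[i=4,j=2] 16>12 → j++
[i=4,j=3] 16>15 → j++
[i=4,j=4] 16==16 emit → i++,j++
[i=5,j=5] 19==19 emit → i++,j++
[i=6,j=6] 24>22 → j++
[i=6,j=7] 24>23 → j++
[i=6,j=8] 24<26 → i++
[i=7,j=8] 25<26 → i++
[i=8,j=8] 26==26 emit → i++,j++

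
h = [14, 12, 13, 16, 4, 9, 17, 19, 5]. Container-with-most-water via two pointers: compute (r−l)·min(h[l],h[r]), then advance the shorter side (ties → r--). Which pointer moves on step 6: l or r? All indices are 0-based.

[0,8] min(14,5)*8=40 best=40 * → r--
[0,7] min(14,19)*7=98 best=98 * → l++
[1,7] min(12,19)*6=72 best=98 → l++
[2,7] min(13,19)*5=65 best=98 → l++
[3,7] min(16,19)*4=64 best=98 → l++
[4,7] min(4,19)*3=12 best=98 → l++

l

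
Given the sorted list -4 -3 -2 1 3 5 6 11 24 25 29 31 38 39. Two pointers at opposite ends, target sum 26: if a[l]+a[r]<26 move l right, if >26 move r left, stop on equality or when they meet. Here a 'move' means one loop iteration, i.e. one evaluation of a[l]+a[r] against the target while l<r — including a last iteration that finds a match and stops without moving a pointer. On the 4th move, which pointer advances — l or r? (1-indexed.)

l=1 r=14: -4+39=35 >26, r--
l=1 r=13: -4+38=34 >26, r--
l=1 r=12: -4+31=27 >26, r--
l=1 r=11: -4+29=25 <26, l++

l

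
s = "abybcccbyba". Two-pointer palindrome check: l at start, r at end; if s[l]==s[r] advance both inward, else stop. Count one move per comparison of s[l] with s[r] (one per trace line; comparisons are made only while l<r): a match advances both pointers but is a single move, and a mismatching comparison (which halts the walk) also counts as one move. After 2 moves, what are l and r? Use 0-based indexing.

l=2, r=8

[0,10] 'a'=='a' → l++,r--
[1,9] 'b'=='b' → l++,r--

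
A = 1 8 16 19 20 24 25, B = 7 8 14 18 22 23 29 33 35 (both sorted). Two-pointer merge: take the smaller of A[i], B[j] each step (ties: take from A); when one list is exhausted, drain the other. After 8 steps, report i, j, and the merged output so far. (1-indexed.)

i=5, j=5, merged so far=[1, 7, 8, 8, 14, 16, 18, 19]

i=1 j=1: A[i]=1<=B[j]=7 take 1, i++
i=2 j=1: A[i]=8>B[j]=7 take 7, j++
i=2 j=2: A[i]=8<=B[j]=8 take 8, i++
i=3 j=2: A[i]=16>B[j]=8 take 8, j++
i=3 j=3: A[i]=16>B[j]=14 take 14, j++
i=3 j=4: A[i]=16<=B[j]=18 take 16, i++
i=4 j=4: A[i]=19>B[j]=18 take 18, j++
i=4 j=5: A[i]=19<=B[j]=22 take 19, i++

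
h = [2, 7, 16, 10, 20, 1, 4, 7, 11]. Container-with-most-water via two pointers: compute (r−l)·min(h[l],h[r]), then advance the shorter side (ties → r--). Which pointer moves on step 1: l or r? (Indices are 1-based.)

l

l=1 r=9: min(2,11)*8=16 best=16 *, l++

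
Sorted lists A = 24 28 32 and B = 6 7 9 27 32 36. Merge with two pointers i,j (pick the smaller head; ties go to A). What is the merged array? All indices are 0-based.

i=0 j=0: A[i]=24>B[j]=6 take 6, j++
i=0 j=1: A[i]=24>B[j]=7 take 7, j++
i=0 j=2: A[i]=24>B[j]=9 take 9, j++
i=0 j=3: A[i]=24<=B[j]=27 take 24, i++
i=1 j=3: A[i]=28>B[j]=27 take 27, j++
i=1 j=4: A[i]=28<=B[j]=32 take 28, i++
i=2 j=4: A[i]=32<=B[j]=32 take 32, i++
i=3 j=4: A done, take B[j]=32, j++
i=3 j=5: A done, take B[j]=36, j++

[6, 7, 9, 24, 27, 28, 32, 32, 36]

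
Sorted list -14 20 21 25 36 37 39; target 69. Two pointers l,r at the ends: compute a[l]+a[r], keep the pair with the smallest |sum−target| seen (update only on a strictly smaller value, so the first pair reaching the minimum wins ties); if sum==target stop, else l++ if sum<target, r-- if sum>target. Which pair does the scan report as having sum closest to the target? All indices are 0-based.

pair (36, 37) with sum 73 (|Δ|=4)

l=0 r=6: -14+39=25 d=44 *, l++
l=1 r=6: 20+39=59 d=10 *, l++
l=2 r=6: 21+39=60 d=9 *, l++
l=3 r=6: 25+39=64 d=5 *, l++
l=4 r=6: 36+39=75 d=6, r--
l=4 r=5: 36+37=73 d=4 *, r--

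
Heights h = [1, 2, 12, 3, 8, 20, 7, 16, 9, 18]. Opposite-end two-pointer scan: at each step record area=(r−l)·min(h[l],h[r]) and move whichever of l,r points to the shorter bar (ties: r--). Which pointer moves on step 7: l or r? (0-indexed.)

r

l=0 r=9: min(1,18)*9=9 best=9 *, l++
l=1 r=9: min(2,18)*8=16 best=16 *, l++
l=2 r=9: min(12,18)*7=84 best=84 *, l++
l=3 r=9: min(3,18)*6=18 best=84, l++
l=4 r=9: min(8,18)*5=40 best=84, l++
l=5 r=9: min(20,18)*4=72 best=84, r--
l=5 r=8: min(20,9)*3=27 best=84, r--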